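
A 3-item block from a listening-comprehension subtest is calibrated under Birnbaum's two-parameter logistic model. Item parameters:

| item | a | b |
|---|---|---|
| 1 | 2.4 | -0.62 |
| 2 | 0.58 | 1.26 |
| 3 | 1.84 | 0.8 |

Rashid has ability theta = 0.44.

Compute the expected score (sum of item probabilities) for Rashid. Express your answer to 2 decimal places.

1.65

P(theta) = 1 / (1 + exp(−a(theta − b)))
P_1 = 1/(1+e^{-2.5440}) = 0.9272
P_2 = 1/(1+e^{0.4756}) = 0.3833
P_3 = 1/(1+e^{0.6624}) = 0.3402
E[score] = 0.9272 + 0.3833 + 0.3402 = 1.6507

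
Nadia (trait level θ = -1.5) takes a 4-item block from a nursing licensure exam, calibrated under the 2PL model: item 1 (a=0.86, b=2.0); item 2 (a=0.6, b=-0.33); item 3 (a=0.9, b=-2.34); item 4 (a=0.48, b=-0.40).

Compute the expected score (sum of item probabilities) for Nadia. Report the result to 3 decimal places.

1.430

P(θ) = 1 / (1 + exp(−a(θ − b)))
P_1 = 1/(1+e^{3.0100}) = 0.0470
P_2 = 1/(1+e^{0.7020}) = 0.3314
P_3 = 1/(1+e^{-0.7560}) = 0.6805
P_4 = 1/(1+e^{0.5280}) = 0.3710
E[score] = 0.0470 + 0.3314 + 0.6805 + 0.3710 = 1.4298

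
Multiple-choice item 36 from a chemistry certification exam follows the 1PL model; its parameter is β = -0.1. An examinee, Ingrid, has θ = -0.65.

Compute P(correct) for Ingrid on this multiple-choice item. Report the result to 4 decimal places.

P(θ) = 1 / (1 + exp(−(θ − β)))
Exponent: (-0.65 − (-0.1)) = -0.5500
1/(1 + e^{0.5500}) = 0.3659
P = 0.3659

0.3659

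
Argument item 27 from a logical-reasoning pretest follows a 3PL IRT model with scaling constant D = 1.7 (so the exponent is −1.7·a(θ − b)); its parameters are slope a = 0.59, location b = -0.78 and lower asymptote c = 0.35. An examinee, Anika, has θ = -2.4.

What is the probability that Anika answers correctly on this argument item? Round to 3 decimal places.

P(θ) = c + (1 − c) · 1 / (1 + exp(−D·a(θ − b)))
Exponent: 1.7 × 0.59 × (-2.4 − (-0.78)) = -1.6249
1/(1 + e^{1.6249}) = 0.1645
P = 0.35 + 0.65 × 0.1645 = 0.4569

0.457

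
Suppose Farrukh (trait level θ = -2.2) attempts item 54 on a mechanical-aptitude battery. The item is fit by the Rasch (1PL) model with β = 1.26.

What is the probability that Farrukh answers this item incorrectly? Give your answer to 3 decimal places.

P(θ) = 1 / (1 + exp(−(θ − β)))
Exponent: (-2.2 − 1.26) = -3.4600
1/(1 + e^{3.4600}) = 0.0305
P = 0.0305
P(incorrect) = 1 − 0.0305 = 0.9695

0.970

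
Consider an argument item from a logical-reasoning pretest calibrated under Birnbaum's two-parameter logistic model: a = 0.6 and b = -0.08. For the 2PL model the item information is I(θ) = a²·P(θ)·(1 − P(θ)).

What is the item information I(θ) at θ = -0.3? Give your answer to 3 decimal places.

P = 1/(1+e^{0.1320}) = 0.4670
P(1−P) = 0.4670 × 0.5330 = 0.2489
I = a² × P(1−P) = 0.6² × 0.2489 = 0.08961

0.090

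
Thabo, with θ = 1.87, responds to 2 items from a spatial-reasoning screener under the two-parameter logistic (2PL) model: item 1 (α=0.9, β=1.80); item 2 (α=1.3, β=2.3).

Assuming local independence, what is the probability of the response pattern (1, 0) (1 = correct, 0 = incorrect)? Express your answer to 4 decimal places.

P(θ) = 1 / (1 + exp(−α(θ − β)))
P_1 = 1/(1+e^{-0.0630}) = 0.5157
P_2 = 1/(1+e^{0.5590}) = 0.3638
L = P_1 × (1−P_2) = 0.5157 × 0.6362 = 0.32813

0.3281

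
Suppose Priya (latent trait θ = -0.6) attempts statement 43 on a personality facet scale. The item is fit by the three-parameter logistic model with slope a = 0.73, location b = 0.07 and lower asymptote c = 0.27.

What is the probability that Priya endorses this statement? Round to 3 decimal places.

0.547

P(θ) = c + (1 − c) · 1 / (1 + exp(−a(θ − b)))
Exponent: 0.73 × (-0.6 − 0.07) = -0.4891
1/(1 + e^{0.4891}) = 0.3801
P = 0.27 + 0.73 × 0.3801 = 0.5475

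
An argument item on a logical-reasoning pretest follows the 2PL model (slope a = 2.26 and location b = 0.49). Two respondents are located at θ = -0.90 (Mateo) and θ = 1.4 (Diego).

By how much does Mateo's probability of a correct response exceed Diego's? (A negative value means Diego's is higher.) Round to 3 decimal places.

P(θ) = 1 / (1 + exp(−a(θ − b)))
P(Mateo) = 0.0414  [exponent -3.1414]
P(Diego) = 0.8866  [exponent 2.0566]
Difference = 0.0414 − 0.8866 = -0.8452

-0.845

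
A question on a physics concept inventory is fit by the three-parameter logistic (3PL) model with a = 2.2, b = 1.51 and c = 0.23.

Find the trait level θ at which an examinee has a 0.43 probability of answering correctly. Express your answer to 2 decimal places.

P(θ) = c + (1 − c) · 1 / (1 + exp(−a(θ − b)))
Remove guessing floor: (0.43 − 0.23)/(1 − 0.23) = 0.2597
logit = ln(0.2597/0.7403) = -1.0473
θ = b + logit/(a) = 1.51 + (-1.0473)/2.2000 = 1.0339

1.03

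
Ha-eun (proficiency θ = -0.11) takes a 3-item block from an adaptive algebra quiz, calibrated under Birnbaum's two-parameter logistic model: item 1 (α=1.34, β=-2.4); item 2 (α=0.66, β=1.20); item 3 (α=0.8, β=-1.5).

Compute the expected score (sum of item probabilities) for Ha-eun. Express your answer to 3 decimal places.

2.004

P(θ) = 1 / (1 + exp(−α(θ − β)))
P_1 = 1/(1+e^{-3.0686}) = 0.9556
P_2 = 1/(1+e^{0.8646}) = 0.2964
P_3 = 1/(1+e^{-1.1120}) = 0.7525
E[score] = 0.9556 + 0.2964 + 0.7525 = 2.0045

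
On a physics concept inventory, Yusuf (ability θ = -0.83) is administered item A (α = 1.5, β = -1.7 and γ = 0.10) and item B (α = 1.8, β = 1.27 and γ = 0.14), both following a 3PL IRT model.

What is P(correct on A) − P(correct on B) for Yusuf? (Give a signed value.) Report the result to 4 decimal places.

0.6488

P(θ) = γ + (1 − γ) · 1 / (1 + exp(−α(θ − β)))
P_A = 0.8080
P_B = 0.1592
P_A − P_B = 0.6488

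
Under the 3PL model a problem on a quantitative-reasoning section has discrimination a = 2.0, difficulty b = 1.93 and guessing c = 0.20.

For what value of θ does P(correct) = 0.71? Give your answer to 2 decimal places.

2.21

P(θ) = c + (1 − c) · 1 / (1 + exp(−a(θ − b)))
Remove guessing floor: (0.71 − 0.20)/(1 − 0.20) = 0.6375
logit = ln(0.6375/0.3625) = 0.5645
θ = b + logit/(a) = 1.93 + 0.5645/2.0000 = 2.2123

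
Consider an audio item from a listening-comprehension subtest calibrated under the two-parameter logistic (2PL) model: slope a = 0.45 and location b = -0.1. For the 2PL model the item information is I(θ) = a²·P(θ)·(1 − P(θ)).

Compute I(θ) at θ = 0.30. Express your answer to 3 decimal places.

P = 1/(1+e^{-0.1800}) = 0.5449
P(1−P) = 0.5449 × 0.4551 = 0.2480
I = a² × P(1−P) = 0.45² × 0.2480 = 0.05022

0.050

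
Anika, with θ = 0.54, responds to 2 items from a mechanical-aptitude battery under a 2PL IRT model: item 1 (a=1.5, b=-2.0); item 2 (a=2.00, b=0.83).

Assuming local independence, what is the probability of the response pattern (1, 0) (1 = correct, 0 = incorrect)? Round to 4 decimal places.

P(θ) = 1 / (1 + exp(−a(θ − b)))
P_1 = 1/(1+e^{-3.8100}) = 0.9783
P_2 = 1/(1+e^{0.5800}) = 0.3589
L = P_1 × (1−P_2) = 0.9783 × 0.6411 = 0.62718

0.6272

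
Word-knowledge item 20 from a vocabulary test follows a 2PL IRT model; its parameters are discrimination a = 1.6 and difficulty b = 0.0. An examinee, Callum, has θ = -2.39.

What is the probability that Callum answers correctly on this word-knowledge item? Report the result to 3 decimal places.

P(θ) = 1 / (1 + exp(−a(θ − b)))
Exponent: 1.6 × (-2.39 − 0.0) = -3.8240
1/(1 + e^{3.8240}) = 0.0214

0.021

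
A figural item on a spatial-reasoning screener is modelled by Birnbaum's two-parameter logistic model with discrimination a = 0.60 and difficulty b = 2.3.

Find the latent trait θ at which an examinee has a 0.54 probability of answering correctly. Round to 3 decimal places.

2.567

P(θ) = 1 / (1 + exp(−a(θ − b)))
logit = ln(0.5400/0.4600) = 0.1603
θ = b + logit/(a) = 2.3 + 0.1603/0.6000 = 2.5672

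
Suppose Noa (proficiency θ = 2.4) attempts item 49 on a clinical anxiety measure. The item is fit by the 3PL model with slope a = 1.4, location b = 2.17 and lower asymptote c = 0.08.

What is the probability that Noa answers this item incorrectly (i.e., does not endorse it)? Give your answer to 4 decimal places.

0.3866

P(θ) = c + (1 − c) · 1 / (1 + exp(−a(θ − b)))
Exponent: 1.4 × (2.4 − 2.17) = 0.3220
1/(1 + e^{-0.3220}) = 0.5798
P = 0.08 + 0.92 × 0.5798 = 0.6134
P(incorrect) = 1 − 0.6134 = 0.3866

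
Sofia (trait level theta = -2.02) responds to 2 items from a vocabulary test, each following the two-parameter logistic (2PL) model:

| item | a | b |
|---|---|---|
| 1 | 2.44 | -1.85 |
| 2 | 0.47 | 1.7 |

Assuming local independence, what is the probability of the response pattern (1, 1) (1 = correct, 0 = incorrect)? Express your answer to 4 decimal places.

P(theta) = 1 / (1 + exp(−a(theta − b)))
P_1 = 1/(1+e^{0.4148}) = 0.3978
P_2 = 1/(1+e^{1.7484}) = 0.1482
L = P_1 × P_2 = 0.3978 × 0.1482 = 0.05897

0.0590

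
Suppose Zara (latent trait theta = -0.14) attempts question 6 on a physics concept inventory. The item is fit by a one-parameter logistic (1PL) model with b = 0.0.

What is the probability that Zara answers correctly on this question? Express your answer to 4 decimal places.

0.4651

P(theta) = 1 / (1 + exp(−(theta − b)))
Exponent: (-0.14 − 0.0) = -0.1400
1/(1 + e^{0.1400}) = 0.4651
P = 0.4651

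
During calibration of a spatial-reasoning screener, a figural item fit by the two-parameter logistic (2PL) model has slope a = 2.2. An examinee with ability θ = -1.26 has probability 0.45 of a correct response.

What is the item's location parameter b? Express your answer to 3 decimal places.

-1.169

P(θ) = 1 / (1 + exp(−a(θ − b)))
logit(0.45) = ln(0.45/0.55) = -0.2007
b = θ − logit/(a) = -1.26 − (-0.2007)/2.2000 = -1.1688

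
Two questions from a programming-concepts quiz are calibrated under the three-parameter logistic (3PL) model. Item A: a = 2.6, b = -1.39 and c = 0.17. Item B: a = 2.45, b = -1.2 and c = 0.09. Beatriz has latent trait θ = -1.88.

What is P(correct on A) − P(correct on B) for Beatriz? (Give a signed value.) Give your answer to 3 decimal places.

0.117

P(θ) = c + (1 − c) · 1 / (1 + exp(−a(θ − b)))
P_A = 0.3514
P_B = 0.2347
P_A − P_B = 0.1168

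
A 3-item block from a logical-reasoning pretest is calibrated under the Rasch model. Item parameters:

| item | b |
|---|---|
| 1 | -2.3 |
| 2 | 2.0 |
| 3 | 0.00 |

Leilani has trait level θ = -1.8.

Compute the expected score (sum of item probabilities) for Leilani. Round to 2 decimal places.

P(θ) = 1 / (1 + exp(−(θ − b)))
P_1 = 1/(1+e^{-0.5000}) = 0.6225
P_2 = 1/(1+e^{3.8000}) = 0.0219
P_3 = 1/(1+e^{1.8000}) = 0.1419
E[score] = 0.6225 + 0.0219 + 0.1419 = 0.7862

0.79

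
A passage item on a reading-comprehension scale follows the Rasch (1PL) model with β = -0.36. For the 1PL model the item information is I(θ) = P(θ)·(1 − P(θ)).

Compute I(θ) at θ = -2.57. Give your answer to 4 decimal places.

P = 1/(1+e^{2.2100}) = 0.0989
P(1−P) = 0.0989 × 0.9011 = 0.0891
I = P(1−P) = 0.08908

0.0891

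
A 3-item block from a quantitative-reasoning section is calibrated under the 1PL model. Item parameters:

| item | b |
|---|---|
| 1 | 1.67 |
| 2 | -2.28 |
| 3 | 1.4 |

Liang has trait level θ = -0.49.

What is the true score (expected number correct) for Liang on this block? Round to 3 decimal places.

P(θ) = 1 / (1 + exp(−(θ − b)))
P_1 = 1/(1+e^{2.1600}) = 0.1034
P_2 = 1/(1+e^{-1.7900}) = 0.8569
P_3 = 1/(1+e^{1.8900}) = 0.1312
E[score] = 0.1034 + 0.8569 + 0.1312 = 1.0916

1.092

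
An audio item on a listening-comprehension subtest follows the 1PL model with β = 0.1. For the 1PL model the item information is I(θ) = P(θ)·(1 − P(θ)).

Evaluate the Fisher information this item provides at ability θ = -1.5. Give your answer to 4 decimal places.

P = 1/(1+e^{1.6000}) = 0.1680
P(1−P) = 0.1680 × 0.8320 = 0.1398
I = P(1−P) = 0.13976

0.1398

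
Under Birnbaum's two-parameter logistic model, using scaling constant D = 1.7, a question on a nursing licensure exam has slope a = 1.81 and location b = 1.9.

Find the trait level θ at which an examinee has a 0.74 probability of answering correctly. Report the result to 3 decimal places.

2.240

P(θ) = 1 / (1 + exp(−D·a(θ − b)))
logit = ln(0.7400/0.2600) = 1.0460
θ = b + logit/(1.7·a) = 1.9 + 1.0460/3.0770 = 2.2399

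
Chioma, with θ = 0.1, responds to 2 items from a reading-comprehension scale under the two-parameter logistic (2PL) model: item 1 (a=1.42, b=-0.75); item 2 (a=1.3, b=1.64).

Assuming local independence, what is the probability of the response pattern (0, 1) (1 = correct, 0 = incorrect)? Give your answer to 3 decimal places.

0.027

P(θ) = 1 / (1 + exp(−a(θ − b)))
P_1 = 1/(1+e^{-1.2070}) = 0.7698
P_2 = 1/(1+e^{2.0020}) = 0.1190
L = (1−P_1) × P_2 = 0.2302 × 0.1190 = 0.02740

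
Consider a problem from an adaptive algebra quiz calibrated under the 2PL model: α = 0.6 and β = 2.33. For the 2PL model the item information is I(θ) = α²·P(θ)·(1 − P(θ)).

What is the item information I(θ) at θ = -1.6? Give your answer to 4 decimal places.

0.0284

P = 1/(1+e^{2.3580}) = 0.0864
P(1−P) = 0.0864 × 0.9136 = 0.0790
I = α² × P(1−P) = 0.6² × 0.0790 = 0.02843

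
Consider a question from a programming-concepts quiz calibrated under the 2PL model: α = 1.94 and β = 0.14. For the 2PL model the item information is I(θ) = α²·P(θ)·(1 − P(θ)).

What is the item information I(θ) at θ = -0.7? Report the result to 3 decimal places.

0.516

P = 1/(1+e^{1.6296}) = 0.1639
P(1−P) = 0.1639 × 0.8361 = 0.1370
I = α² × P(1−P) = 1.94² × 0.1370 = 0.51571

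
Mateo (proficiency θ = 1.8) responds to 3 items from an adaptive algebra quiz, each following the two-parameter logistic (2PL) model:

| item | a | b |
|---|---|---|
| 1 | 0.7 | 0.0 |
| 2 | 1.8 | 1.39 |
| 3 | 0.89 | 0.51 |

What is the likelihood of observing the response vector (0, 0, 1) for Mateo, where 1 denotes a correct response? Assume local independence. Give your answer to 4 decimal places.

P(θ) = 1 / (1 + exp(−a(θ − b)))
P_1 = 1/(1+e^{-1.2600}) = 0.7790
P_2 = 1/(1+e^{-0.7380}) = 0.6766
P_3 = 1/(1+e^{-1.1481}) = 0.7592
L = (1−P_1) × (1−P_2) × P_3 = 0.2210 × 0.3234 × 0.7592 = 0.05426

0.0543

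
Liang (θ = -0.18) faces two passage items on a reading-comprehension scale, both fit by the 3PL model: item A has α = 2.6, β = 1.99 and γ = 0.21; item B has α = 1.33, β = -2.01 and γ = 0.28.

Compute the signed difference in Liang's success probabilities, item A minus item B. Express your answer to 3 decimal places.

-0.729

P(θ) = γ + (1 − γ) · 1 / (1 + exp(−α(θ − β)))
P_A = 0.2128
P_B = 0.9420
P_A − P_B = -0.7292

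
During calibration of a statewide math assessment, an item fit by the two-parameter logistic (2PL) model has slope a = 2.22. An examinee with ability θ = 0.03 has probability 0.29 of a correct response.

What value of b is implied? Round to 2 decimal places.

0.43

P(θ) = 1 / (1 + exp(−a(θ − b)))
logit(0.29) = ln(0.29/0.71) = -0.8954
b = θ − logit/(a) = 0.03 − (-0.8954)/2.2200 = 0.4333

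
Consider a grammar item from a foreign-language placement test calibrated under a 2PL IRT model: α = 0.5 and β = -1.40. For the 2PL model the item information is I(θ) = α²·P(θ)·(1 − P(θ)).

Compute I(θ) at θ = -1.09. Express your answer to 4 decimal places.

P = 1/(1+e^{-0.1550}) = 0.5387
P(1−P) = 0.5387 × 0.4613 = 0.2485
I = α² × P(1−P) = 0.5² × 0.2485 = 0.06213

0.0621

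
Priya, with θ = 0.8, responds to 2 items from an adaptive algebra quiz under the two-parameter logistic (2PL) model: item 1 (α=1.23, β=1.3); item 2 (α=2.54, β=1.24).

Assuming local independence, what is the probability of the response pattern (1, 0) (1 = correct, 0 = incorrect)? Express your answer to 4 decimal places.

0.2644

P(θ) = 1 / (1 + exp(−α(θ − β)))
P_1 = 1/(1+e^{0.6150}) = 0.3509
P_2 = 1/(1+e^{1.1176}) = 0.2465
L = P_1 × (1−P_2) = 0.3509 × 0.7535 = 0.26443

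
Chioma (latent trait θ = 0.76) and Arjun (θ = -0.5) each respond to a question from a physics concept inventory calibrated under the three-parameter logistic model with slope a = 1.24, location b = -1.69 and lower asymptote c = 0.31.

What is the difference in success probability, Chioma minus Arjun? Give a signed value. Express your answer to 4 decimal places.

P(θ) = c + (1 − c) · 1 / (1 + exp(−a(θ − b)))
P(Chioma) = 0.9684  [exponent 3.0380]
P(Arjun) = 0.8716  [exponent 1.4756]
Difference = 0.9684 − 0.8716 = 0.0968

0.0968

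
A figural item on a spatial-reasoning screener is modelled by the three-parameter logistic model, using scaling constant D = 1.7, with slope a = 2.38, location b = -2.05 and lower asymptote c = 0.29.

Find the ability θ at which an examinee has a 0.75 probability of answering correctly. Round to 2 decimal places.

-1.90

P(θ) = c + (1 − c) · 1 / (1 + exp(−D·a(θ − b)))
Remove guessing floor: (0.75 − 0.29)/(1 − 0.29) = 0.6479
logit = ln(0.6479/0.3521) = 0.6098
θ = b + logit/(1.7·a) = -2.05 + 0.6098/4.0460 = -1.8993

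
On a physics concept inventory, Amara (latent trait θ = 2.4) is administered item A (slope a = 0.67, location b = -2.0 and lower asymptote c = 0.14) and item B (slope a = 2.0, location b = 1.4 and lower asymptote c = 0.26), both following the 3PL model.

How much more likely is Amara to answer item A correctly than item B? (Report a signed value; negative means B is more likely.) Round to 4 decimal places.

P(θ) = c + (1 − c) · 1 / (1 + exp(−a(θ − b)))
P_A = 0.9571
P_B = 0.9118
P_A − P_B = 0.0454

0.0454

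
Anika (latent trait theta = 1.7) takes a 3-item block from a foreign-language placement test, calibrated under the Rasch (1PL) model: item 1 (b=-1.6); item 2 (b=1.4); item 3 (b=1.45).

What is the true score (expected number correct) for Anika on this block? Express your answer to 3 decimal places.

2.101

P(theta) = 1 / (1 + exp(−(theta − b)))
P_1 = 1/(1+e^{-3.3000}) = 0.9644
P_2 = 1/(1+e^{-0.3000}) = 0.5744
P_3 = 1/(1+e^{-0.2500}) = 0.5622
E[score] = 0.9644 + 0.5744 + 0.5622 = 2.1010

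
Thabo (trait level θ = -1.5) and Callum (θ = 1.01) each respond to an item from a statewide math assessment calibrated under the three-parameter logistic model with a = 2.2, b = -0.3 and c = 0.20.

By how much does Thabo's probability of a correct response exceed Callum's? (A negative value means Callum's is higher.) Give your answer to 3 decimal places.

-0.704

P(θ) = c + (1 − c) · 1 / (1 + exp(−a(θ − b)))
P(Thabo) = 0.2533  [exponent -2.6400]
P(Callum) = 0.9576  [exponent 2.8820]
Difference = 0.2533 − 0.9576 = -0.7043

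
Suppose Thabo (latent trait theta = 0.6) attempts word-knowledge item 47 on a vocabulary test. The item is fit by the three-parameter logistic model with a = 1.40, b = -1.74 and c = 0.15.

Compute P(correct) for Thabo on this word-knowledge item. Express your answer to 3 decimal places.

0.969

P(theta) = c + (1 − c) · 1 / (1 + exp(−a(theta − b)))
Exponent: 1.40 × (0.6 − (-1.74)) = 3.2760
1/(1 + e^{-3.2760}) = 0.9636
P = 0.15 + 0.85 × 0.9636 = 0.9691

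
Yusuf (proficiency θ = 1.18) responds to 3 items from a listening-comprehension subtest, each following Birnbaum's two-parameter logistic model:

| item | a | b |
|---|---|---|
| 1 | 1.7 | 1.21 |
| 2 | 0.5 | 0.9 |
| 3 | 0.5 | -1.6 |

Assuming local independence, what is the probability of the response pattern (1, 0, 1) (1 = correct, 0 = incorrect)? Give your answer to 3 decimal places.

P(θ) = 1 / (1 + exp(−a(θ − b)))
P_1 = 1/(1+e^{0.0510}) = 0.4873
P_2 = 1/(1+e^{-0.1400}) = 0.5349
P_3 = 1/(1+e^{-1.3900}) = 0.8006
L = P_1 × (1−P_2) × P_3 = 0.4873 × 0.4651 × 0.8006 = 0.18141

0.181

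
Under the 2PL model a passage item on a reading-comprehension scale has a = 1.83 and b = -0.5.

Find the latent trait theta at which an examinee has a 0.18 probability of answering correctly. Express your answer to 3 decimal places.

P(theta) = 1 / (1 + exp(−a(theta − b)))
logit = ln(0.1800/0.8200) = -1.5163
theta = b + logit/(a) = -0.5 + (-1.5163)/1.8300 = -1.3286

-1.329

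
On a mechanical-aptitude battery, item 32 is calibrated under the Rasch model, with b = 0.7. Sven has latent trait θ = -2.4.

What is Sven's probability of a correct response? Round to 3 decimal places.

0.043

P(θ) = 1 / (1 + exp(−(θ − b)))
Exponent: (-2.4 − 0.7) = -3.1000
1/(1 + e^{3.1000}) = 0.0431
P = 0.0431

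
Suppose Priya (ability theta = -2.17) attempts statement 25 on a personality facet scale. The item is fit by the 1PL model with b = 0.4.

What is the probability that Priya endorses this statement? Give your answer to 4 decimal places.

P(theta) = 1 / (1 + exp(−(theta − b)))
Exponent: (-2.17 − 0.4) = -2.5700
1/(1 + e^{2.5700}) = 0.0711
P = 0.0711

0.0711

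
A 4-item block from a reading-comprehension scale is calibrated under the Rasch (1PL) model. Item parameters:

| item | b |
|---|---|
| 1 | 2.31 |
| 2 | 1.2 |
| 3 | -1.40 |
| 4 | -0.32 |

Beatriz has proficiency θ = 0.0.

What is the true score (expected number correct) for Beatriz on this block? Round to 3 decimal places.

1.703

P(θ) = 1 / (1 + exp(−(θ − b)))
P_1 = 1/(1+e^{2.3100}) = 0.0903
P_2 = 1/(1+e^{1.2000}) = 0.2315
P_3 = 1/(1+e^{-1.4000}) = 0.8022
P_4 = 1/(1+e^{-0.3200}) = 0.5793
E[score] = 0.0903 + 0.2315 + 0.8022 + 0.5793 = 1.7033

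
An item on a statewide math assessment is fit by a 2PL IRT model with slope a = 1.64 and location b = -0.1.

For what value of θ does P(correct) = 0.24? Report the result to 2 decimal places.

P(θ) = 1 / (1 + exp(−a(θ − b)))
logit = ln(0.2400/0.7600) = -1.1527
θ = b + logit/(a) = -0.1 + (-1.1527)/1.6400 = -0.8029

-0.80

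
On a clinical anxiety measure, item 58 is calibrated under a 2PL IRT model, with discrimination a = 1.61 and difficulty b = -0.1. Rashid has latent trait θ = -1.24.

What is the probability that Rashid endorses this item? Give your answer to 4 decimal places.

P(θ) = 1 / (1 + exp(−a(θ − b)))
Exponent: 1.61 × (-1.24 − (-0.1)) = -1.8354
1/(1 + e^{1.8354}) = 0.1376

0.1376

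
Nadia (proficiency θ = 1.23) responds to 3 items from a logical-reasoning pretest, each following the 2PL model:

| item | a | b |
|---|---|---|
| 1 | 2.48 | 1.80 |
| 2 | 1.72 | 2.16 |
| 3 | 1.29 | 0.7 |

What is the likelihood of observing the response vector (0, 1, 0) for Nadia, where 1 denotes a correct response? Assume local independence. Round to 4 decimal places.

P(θ) = 1 / (1 + exp(−a(θ − b)))
P_1 = 1/(1+e^{1.4136}) = 0.1957
P_2 = 1/(1+e^{1.5996}) = 0.1680
P_3 = 1/(1+e^{-0.6837}) = 0.6646
L = (1−P_1) × P_2 × (1−P_3) = 0.8043 × 0.1680 × 0.3354 = 0.04534

0.0453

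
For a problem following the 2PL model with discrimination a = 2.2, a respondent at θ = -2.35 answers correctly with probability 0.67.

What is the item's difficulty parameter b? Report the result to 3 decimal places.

P(θ) = 1 / (1 + exp(−a(θ − b)))
logit(0.67) = ln(0.67/0.33) = 0.7082
b = θ − logit/(a) = -2.35 − 0.7082/2.2000 = -2.6719

-2.672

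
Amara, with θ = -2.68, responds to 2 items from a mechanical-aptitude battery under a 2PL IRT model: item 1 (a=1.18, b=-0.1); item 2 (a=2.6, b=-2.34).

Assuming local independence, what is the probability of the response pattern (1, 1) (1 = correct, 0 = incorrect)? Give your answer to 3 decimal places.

0.013

P(θ) = 1 / (1 + exp(−a(θ − b)))
P_1 = 1/(1+e^{3.0444}) = 0.0455
P_2 = 1/(1+e^{0.8840}) = 0.2923
L = P_1 × P_2 = 0.0455 × 0.2923 = 0.01329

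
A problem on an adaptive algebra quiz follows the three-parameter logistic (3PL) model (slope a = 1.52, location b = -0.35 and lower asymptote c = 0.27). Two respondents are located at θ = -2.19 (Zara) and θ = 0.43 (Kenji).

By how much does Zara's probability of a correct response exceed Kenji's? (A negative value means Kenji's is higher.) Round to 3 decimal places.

-0.517

P(θ) = c + (1 − c) · 1 / (1 + exp(−a(θ − b)))
P(Zara) = 0.3120  [exponent -2.7968]
P(Kenji) = 0.8291  [exponent 1.1856]
Difference = 0.3120 − 0.8291 = -0.5172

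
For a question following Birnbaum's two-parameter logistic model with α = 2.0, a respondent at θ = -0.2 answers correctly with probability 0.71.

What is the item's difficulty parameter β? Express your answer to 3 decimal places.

-0.648

P(θ) = 1 / (1 + exp(−α(θ − β)))
logit(0.71) = ln(0.71/0.29) = 0.8954
β = θ − logit/(α) = -0.2 − 0.8954/2.0000 = -0.6477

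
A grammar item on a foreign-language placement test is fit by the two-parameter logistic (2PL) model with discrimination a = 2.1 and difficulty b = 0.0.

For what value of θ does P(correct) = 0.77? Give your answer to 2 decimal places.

P(θ) = 1 / (1 + exp(−a(θ − b)))
logit = ln(0.7700/0.2300) = 1.2083
θ = b + logit/(a) = 0.0 + 1.2083/2.1000 = 0.5754

0.58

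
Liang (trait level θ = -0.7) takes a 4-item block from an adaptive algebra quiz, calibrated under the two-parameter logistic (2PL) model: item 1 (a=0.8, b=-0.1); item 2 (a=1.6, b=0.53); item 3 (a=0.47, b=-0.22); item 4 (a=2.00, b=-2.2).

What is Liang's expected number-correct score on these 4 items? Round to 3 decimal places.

P(θ) = 1 / (1 + exp(−a(θ − b)))
P_1 = 1/(1+e^{0.4800}) = 0.3823
P_2 = 1/(1+e^{1.9680}) = 0.1226
P_3 = 1/(1+e^{0.2256}) = 0.4438
P_4 = 1/(1+e^{-3.0000}) = 0.9526
E[score] = 0.3823 + 0.1226 + 0.4438 + 0.9526 = 1.9013

1.901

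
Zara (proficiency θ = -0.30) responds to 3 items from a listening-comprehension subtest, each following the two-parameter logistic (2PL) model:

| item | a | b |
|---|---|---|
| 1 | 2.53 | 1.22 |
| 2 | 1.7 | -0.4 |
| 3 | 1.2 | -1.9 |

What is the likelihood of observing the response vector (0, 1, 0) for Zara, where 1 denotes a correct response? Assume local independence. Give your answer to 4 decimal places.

0.0679

P(θ) = 1 / (1 + exp(−a(θ − b)))
P_1 = 1/(1+e^{3.8456}) = 0.0209
P_2 = 1/(1+e^{-0.1700}) = 0.5424
P_3 = 1/(1+e^{-1.9200}) = 0.8721
L = (1−P_1) × P_2 × (1−P_3) = 0.9791 × 0.5424 × 0.1279 = 0.06790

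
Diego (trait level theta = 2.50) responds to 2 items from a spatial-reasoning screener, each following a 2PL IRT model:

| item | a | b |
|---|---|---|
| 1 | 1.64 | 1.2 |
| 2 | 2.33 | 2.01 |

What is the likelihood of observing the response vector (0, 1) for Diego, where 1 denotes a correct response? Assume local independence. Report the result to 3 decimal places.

0.080

P(theta) = 1 / (1 + exp(−a(theta − b)))
P_1 = 1/(1+e^{-2.1320}) = 0.8940
P_2 = 1/(1+e^{-1.1417}) = 0.7580
L = (1−P_1) × P_2 = 0.1060 × 0.7580 = 0.08037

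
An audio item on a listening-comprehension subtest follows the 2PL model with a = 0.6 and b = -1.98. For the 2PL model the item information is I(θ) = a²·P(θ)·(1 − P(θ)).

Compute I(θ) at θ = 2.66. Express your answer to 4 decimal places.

P = 1/(1+e^{-2.7840}) = 0.9418
P(1−P) = 0.9418 × 0.0582 = 0.0548
I = a² × P(1−P) = 0.6² × 0.0548 = 0.01973

0.0197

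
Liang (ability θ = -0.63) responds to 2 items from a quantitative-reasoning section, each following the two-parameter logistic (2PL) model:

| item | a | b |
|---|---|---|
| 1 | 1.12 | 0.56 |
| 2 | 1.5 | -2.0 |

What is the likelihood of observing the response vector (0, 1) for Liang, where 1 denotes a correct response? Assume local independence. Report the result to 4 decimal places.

P(θ) = 1 / (1 + exp(−a(θ − b)))
P_1 = 1/(1+e^{1.3328}) = 0.2087
P_2 = 1/(1+e^{-2.0550}) = 0.8865
L = (1−P_1) × P_2 = 0.7913 × 0.8865 = 0.70145

0.7015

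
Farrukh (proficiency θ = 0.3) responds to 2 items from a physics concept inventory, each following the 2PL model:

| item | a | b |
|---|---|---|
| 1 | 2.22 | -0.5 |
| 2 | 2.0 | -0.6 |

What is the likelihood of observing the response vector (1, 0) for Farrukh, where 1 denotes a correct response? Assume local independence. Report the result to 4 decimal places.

P(θ) = 1 / (1 + exp(−a(θ − b)))
P_1 = 1/(1+e^{-1.7760}) = 0.8552
P_2 = 1/(1+e^{-1.8000}) = 0.8581
L = P_1 × (1−P_2) = 0.8552 × 0.1419 = 0.12131

0.1213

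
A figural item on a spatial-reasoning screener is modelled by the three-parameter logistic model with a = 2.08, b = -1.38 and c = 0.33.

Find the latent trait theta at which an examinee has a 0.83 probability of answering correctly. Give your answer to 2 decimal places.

-0.86

P(theta) = c + (1 − c) · 1 / (1 + exp(−a(theta − b)))
Remove guessing floor: (0.83 − 0.33)/(1 − 0.33) = 0.7463
logit = ln(0.7463/0.2537) = 1.0788
theta = b + logit/(a) = -1.38 + 1.0788/2.0800 = -0.8613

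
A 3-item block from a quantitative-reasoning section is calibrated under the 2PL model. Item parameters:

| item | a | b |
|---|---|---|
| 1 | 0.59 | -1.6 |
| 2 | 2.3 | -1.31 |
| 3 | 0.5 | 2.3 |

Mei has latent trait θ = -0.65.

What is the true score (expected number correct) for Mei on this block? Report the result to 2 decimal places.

1.64

P(θ) = 1 / (1 + exp(−a(θ − b)))
P_1 = 1/(1+e^{-0.5605}) = 0.6366
P_2 = 1/(1+e^{-1.5180}) = 0.8202
P_3 = 1/(1+e^{1.4750}) = 0.1862
E[score] = 0.6366 + 0.8202 + 0.1862 = 1.6430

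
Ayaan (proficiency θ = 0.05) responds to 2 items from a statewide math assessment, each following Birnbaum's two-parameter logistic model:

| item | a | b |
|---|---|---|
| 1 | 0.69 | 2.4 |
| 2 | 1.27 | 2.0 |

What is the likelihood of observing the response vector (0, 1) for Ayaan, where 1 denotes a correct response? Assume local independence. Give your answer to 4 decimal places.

0.0647

P(θ) = 1 / (1 + exp(−a(θ − b)))
P_1 = 1/(1+e^{1.6215}) = 0.1650
P_2 = 1/(1+e^{2.4765}) = 0.0775
L = (1−P_1) × P_2 = 0.8350 × 0.0775 = 0.06473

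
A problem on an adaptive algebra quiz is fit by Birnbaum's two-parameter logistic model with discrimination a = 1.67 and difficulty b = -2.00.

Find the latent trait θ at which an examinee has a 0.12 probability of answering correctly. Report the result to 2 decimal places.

-3.19

P(θ) = 1 / (1 + exp(−a(θ − b)))
logit = ln(0.1200/0.8800) = -1.9924
θ = b + logit/(a) = -2.00 + (-1.9924)/1.6700 = -3.1931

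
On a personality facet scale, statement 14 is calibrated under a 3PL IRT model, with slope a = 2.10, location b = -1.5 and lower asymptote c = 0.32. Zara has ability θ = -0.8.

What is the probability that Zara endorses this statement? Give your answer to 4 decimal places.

P(θ) = c + (1 − c) · 1 / (1 + exp(−a(θ − b)))
Exponent: 2.10 × (-0.8 − (-1.5)) = 1.4700
1/(1 + e^{-1.4700}) = 0.8131
P = 0.32 + 0.68 × 0.8131 = 0.8729

0.8729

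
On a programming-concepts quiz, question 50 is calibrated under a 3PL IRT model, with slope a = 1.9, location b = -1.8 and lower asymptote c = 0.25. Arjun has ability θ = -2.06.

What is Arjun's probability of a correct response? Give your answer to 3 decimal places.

P(θ) = c + (1 − c) · 1 / (1 + exp(−a(θ − b)))
Exponent: 1.9 × (-2.06 − (-1.8)) = -0.4940
1/(1 + e^{0.4940}) = 0.3790
P = 0.25 + 0.75 × 0.3790 = 0.5342

0.534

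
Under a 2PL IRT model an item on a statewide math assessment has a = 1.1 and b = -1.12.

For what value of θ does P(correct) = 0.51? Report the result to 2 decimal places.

P(θ) = 1 / (1 + exp(−a(θ − b)))
logit = ln(0.5100/0.4900) = 0.0400
θ = b + logit/(a) = -1.12 + 0.0400/1.1000 = -1.0836

-1.08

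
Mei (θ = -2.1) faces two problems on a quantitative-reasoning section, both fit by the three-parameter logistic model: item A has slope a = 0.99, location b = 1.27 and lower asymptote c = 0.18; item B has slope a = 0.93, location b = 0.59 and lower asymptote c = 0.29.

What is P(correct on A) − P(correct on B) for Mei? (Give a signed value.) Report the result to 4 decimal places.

-0.1356

P(θ) = c + (1 − c) · 1 / (1 + exp(−a(θ − b)))
P_A = 0.2082
P_B = 0.3438
P_A − P_B = -0.1356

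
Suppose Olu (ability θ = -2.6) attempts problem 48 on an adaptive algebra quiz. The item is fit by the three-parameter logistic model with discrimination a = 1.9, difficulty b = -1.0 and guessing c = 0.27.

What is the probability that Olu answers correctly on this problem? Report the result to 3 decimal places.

P(θ) = c + (1 − c) · 1 / (1 + exp(−a(θ − b)))
Exponent: 1.9 × (-2.6 − (-1.0)) = -3.0400
1/(1 + e^{3.0400}) = 0.0457
P = 0.27 + 0.73 × 0.0457 = 0.3033

0.303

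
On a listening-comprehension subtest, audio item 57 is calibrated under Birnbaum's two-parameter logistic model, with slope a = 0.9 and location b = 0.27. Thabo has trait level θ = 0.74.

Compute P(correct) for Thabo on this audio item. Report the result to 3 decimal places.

0.604

P(θ) = 1 / (1 + exp(−a(θ − b)))
Exponent: 0.9 × (0.74 − 0.27) = 0.4230
1/(1 + e^{-0.4230}) = 0.6042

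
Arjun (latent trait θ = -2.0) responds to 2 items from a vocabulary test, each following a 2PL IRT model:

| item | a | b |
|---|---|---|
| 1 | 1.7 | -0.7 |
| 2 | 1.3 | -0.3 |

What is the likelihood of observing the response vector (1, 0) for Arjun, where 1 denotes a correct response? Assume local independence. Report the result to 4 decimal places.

0.0891

P(θ) = 1 / (1 + exp(−a(θ − b)))
P_1 = 1/(1+e^{2.2100}) = 0.0989
P_2 = 1/(1+e^{2.2100}) = 0.0989
L = P_1 × (1−P_2) = 0.0989 × 0.9011 = 0.08908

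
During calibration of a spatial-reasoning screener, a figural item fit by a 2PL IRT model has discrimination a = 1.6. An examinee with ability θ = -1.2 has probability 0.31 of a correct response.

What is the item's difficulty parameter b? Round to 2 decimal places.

-0.70

P(θ) = 1 / (1 + exp(−a(θ − b)))
logit(0.31) = ln(0.31/0.69) = -0.8001
b = θ − logit/(a) = -1.2 − (-0.8001)/1.6000 = -0.6999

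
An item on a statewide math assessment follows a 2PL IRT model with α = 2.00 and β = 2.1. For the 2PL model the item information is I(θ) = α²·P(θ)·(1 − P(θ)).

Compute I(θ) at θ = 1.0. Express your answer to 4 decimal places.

P = 1/(1+e^{2.2000}) = 0.0998
P(1−P) = 0.0998 × 0.9002 = 0.0898
I = α² × P(1−P) = 2.00² × 0.0898 = 0.35920

0.3592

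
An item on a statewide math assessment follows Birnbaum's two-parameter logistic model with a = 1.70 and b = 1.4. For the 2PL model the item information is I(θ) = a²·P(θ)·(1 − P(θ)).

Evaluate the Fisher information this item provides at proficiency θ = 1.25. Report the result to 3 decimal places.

0.711

P = 1/(1+e^{0.2550}) = 0.4366
P(1−P) = 0.4366 × 0.5634 = 0.2460
I = a² × P(1−P) = 1.70² × 0.2460 = 0.71088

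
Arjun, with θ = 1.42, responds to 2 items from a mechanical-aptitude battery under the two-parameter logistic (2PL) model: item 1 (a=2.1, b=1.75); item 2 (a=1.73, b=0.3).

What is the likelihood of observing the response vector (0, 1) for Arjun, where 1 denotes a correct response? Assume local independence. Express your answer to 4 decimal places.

P(θ) = 1 / (1 + exp(−a(θ − b)))
P_1 = 1/(1+e^{0.6930}) = 0.3334
P_2 = 1/(1+e^{-1.9376}) = 0.8741
L = (1−P_1) × P_2 = 0.6666 × 0.8741 = 0.58270

0.5827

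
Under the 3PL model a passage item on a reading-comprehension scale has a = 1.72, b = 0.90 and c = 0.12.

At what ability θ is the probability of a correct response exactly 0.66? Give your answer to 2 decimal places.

P(θ) = c + (1 − c) · 1 / (1 + exp(−a(θ − b)))
Remove guessing floor: (0.66 − 0.12)/(1 − 0.12) = 0.6136
logit = ln(0.6136/0.3864) = 0.4626
θ = b + logit/(a) = 0.90 + 0.4626/1.7200 = 1.1690

1.17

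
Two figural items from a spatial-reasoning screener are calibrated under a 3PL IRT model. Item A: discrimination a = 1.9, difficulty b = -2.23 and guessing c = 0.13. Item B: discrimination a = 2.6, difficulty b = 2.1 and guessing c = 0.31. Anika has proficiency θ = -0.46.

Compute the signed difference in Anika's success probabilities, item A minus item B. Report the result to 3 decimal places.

P(θ) = c + (1 − c) · 1 / (1 + exp(−a(θ − b)))
P_A = 0.9709
P_B = 0.3109
P_A − P_B = 0.6600

0.660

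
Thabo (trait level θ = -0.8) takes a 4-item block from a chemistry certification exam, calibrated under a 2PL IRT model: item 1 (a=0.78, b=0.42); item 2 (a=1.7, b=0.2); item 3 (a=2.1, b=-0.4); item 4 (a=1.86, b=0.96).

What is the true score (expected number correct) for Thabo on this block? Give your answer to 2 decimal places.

P(θ) = 1 / (1 + exp(−a(θ − b)))
P_1 = 1/(1+e^{0.9516}) = 0.2786
P_2 = 1/(1+e^{1.7000}) = 0.1545
P_3 = 1/(1+e^{0.8400}) = 0.3015
P_4 = 1/(1+e^{3.2736}) = 0.0365
E[score] = 0.2786 + 0.1545 + 0.3015 + 0.0365 = 0.7711

0.77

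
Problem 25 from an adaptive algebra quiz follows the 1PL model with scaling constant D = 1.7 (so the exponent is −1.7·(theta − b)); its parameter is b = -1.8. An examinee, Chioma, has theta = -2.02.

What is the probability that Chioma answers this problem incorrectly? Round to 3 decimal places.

0.592

P(theta) = 1 / (1 + exp(−D·(theta − b)))
Exponent: 1.7 × (-2.02 − (-1.8)) = -0.3740
1/(1 + e^{0.3740}) = 0.4076
P = 0.4076
P(incorrect) = 1 − 0.4076 = 0.5924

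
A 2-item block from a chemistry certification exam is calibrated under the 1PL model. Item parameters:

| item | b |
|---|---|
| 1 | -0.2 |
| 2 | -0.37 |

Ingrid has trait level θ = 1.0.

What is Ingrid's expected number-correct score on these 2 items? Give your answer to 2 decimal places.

P(θ) = 1 / (1 + exp(−(θ − b)))
P_1 = 1/(1+e^{-1.2000}) = 0.7685
P_2 = 1/(1+e^{-1.3700}) = 0.7974
E[score] = 0.7685 + 0.7974 = 1.5659

1.57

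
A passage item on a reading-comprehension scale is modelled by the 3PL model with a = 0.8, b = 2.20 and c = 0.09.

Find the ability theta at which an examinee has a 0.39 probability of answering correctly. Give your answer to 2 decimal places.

P(theta) = c + (1 − c) · 1 / (1 + exp(−a(theta − b)))
Remove guessing floor: (0.39 − 0.09)/(1 − 0.09) = 0.3297
logit = ln(0.3297/0.6703) = -0.7097
theta = b + logit/(a) = 2.20 + (-0.7097)/0.8000 = 1.3129

1.31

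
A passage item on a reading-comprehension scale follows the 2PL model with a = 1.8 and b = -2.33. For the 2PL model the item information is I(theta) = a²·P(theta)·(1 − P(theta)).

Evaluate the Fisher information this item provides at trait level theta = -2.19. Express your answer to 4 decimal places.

P = 1/(1+e^{-0.2520}) = 0.5627
P(1−P) = 0.5627 × 0.4373 = 0.2461
I = a² × P(1−P) = 1.8² × 0.2461 = 0.79728

0.7973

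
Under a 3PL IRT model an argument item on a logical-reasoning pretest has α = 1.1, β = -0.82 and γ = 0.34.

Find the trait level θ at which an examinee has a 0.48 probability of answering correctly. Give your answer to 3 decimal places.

P(θ) = γ + (1 − γ) · 1 / (1 + exp(−α(θ − β)))
Remove guessing floor: (0.48 − 0.34)/(1 − 0.34) = 0.2121
logit = ln(0.2121/0.7879) = -1.3122
θ = β + logit/(α) = -0.82 + (-1.3122)/1.1000 = -2.0129

-2.013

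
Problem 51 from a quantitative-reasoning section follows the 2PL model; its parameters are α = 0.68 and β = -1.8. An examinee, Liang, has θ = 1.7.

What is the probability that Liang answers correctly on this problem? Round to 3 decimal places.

0.915

P(θ) = 1 / (1 + exp(−α(θ − β)))
Exponent: 0.68 × (1.7 − (-1.8)) = 2.3800
1/(1 + e^{-2.3800}) = 0.9153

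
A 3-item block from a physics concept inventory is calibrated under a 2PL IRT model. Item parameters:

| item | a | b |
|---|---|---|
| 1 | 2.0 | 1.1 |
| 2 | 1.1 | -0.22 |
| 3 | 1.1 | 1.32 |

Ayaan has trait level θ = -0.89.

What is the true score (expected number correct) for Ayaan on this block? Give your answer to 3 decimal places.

0.423

P(θ) = 1 / (1 + exp(−a(θ − b)))
P_1 = 1/(1+e^{3.9800}) = 0.0183
P_2 = 1/(1+e^{0.7370}) = 0.3237
P_3 = 1/(1+e^{2.4310}) = 0.0808
E[score] = 0.0183 + 0.3237 + 0.0808 = 0.4228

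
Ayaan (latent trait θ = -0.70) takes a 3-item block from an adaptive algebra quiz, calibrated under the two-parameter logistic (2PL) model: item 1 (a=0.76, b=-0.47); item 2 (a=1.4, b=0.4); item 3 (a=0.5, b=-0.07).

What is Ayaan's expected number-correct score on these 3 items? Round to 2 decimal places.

1.05

P(θ) = 1 / (1 + exp(−a(θ − b)))
P_1 = 1/(1+e^{0.1748}) = 0.4564
P_2 = 1/(1+e^{1.5400}) = 0.1765
P_3 = 1/(1+e^{0.3150}) = 0.4219
E[score] = 0.4564 + 0.1765 + 0.4219 = 1.0548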